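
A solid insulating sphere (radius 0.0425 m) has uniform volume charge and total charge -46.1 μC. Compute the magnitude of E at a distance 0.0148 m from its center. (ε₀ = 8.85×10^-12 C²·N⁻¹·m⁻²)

|E| ≈ 7.99e7 V/m

By spherical symmetry E is radial; choose a Gaussian sphere of radius r = 0.0148 m (r < R).
Only the charge within r is enclosed: Q_enc = Q·(r/R)³ = (-46.1 μC)·(0.0148 m/0.0425 m)³ = -1.947×10^-6 C.
Gauss's law: E·4πr² = Q_enc/ε₀.
E = |Q_enc|/(4πε₀r²) = (1.947e-6)/(4π·8.85×10^-12·(0.0148)²) = 7.99×10^7 N/C.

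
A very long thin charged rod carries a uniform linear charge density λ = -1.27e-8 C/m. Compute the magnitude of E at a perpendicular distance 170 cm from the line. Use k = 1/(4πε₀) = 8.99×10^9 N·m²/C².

E = 134 N/C

Coaxial Gaussian cylinder, radius r = 170 cm, length L.
Q_enc = λL, so λ_enc = -1.27×10^-8 C/m.
By Gauss's law (flux through the curved wall only), E·2πrL = λ_enc L/ε₀.
E = 2k|λ_enc|/r = 2(8.99×10^9)(1.27×10^-8)/(1.7) = 134 N/C.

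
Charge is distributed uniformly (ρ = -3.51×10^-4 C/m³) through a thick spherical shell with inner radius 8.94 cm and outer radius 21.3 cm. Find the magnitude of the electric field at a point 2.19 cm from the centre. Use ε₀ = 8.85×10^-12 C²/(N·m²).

E = 0

By spherical symmetry E is radial; choose a Gaussian sphere of radius r = 2.19 cm (r < 8.94 cm, inside the empty cavity).
Q_enc = 0 (all charge lies at larger r); Gauss's law gives E = 0.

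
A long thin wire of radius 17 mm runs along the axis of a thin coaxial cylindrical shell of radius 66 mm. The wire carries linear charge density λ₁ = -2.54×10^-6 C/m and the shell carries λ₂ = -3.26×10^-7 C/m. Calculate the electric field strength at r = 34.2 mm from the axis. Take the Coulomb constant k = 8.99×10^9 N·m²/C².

E = 1.34×10^6 N/C

Take a coaxial cylindrical Gaussian surface of radius r = 34.2 mm and length L (between the conductors, 17 mm < r < 66 mm).
The shell at 66 mm lies outside the Gaussian surface, so λ_enc = λ₁ = -2.54×10^-6 C/m.
By Gauss's law (flux through the curved wall only), E·2πrL = λ_enc L/ε₀.
E = 2k|λ_enc|/r = 2(8.99×10^9)(2.54×10^-6)/(0.0342) = 1.34×10^6 N/C.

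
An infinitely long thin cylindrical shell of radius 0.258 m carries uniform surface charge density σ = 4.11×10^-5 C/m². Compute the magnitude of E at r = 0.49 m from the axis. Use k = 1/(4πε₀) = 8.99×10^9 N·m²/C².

|E| ≈ 2.44e6 N/C

Coaxial Gaussian cylinder, radius r = 0.49 m, length L (r > 0.258 m).
The whole shell is enclosed: λ_enc = σ·2πR = (4.11×10^-5)·2π·(0.258) = 6.663×10^-5 C/m.
Applying ∮E·dA = Q_enc/ε₀ with the end caps contributing no flux:
E = 2k|λ_enc|/r = 2(8.99×10^9)(6.663×10^-5)/(0.49) = 2.44×10^6 N/C.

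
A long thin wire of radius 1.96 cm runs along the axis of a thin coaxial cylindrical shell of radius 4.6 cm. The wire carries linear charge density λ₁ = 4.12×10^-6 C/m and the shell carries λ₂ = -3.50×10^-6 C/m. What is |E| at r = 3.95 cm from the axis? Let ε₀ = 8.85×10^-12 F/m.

E ≈ 1.88×10^6 N/C

Coaxial Gaussian cylinder, radius r = 3.95 cm, length L (between the conductors, 1.96 cm < r < 4.6 cm).
The shell at 4.6 cm lies outside the Gaussian surface, so λ_enc = λ₁ = 4.12e-6 C/m.
Gauss's law: E·2πrL = λ_enc L/ε₀.
E = |λ_enc|/(2πε₀r) = (4.12×10^-6)/(2π·8.85×10^-12·0.0395) = 1.88e6 N/C.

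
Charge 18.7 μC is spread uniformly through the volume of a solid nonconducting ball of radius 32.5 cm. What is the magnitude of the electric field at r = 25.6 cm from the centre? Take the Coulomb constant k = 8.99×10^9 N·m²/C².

|E| = 1.25e6 V/m

Take a concentric spherical Gaussian surface of radius r = 25.6 cm (r < R).
For a uniform sphere the enclosed fraction is (r/R)³, so Q_enc = (18.7 μC)(0.256/0.325)³ = 9.139×10^-6 C.
By Gauss's law, ∮E·dA = E·4πr² = Q_enc/ε₀.
E = k|Q_enc|/r² = (8.99×10^9)(9.139e-6)/(0.256)² = 1.25e6 N/C.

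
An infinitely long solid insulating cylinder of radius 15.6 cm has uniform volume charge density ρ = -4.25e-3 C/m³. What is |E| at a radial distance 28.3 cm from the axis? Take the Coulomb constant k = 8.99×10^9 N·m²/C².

E ≈ 2.06×10^7 N/C

By cylindrical symmetry E is radial; use a coaxial Gaussian cylinder of radius 28.3 cm and length L (r > 15.6 cm, full cross-section enclosed).
λ_enc = ρ·πR² = (-4.25×10^-3)π(0.156)² = -3.249×10^-4 C/m.
Applying ∮E·dA = Q_enc/ε₀ with the end caps contributing no flux:
E = 2k|λ_enc|/r = 2(8.99×10^9)(3.249e-4)/(0.283) = 2.06×10^7 N/C.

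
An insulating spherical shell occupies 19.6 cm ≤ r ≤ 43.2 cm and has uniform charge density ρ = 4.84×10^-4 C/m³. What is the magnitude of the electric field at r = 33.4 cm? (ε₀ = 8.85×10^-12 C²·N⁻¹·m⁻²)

Use a concentric Gaussian sphere at r = 33.4 cm (within the shell material, 19.6 cm < r < 43.2 cm).
Only the shell between 19.6 cm and r is enclosed: Q_enc = ρ·(4π/3)(r³ − a³) = (4.84e-4)·(4π/3)·((0.334)³ − (0.196)³) = 6.027×10^-5 C.
By Gauss's law, ∮E·dA = E·4πr² = Q_enc/ε₀.
E = |Q_enc|/(4πε₀r²) = (6.027e-5)/(4π·8.85×10^-12·(0.334)²) = 4.86×10^6 N/C.

|E| = 4.86×10^6 V/m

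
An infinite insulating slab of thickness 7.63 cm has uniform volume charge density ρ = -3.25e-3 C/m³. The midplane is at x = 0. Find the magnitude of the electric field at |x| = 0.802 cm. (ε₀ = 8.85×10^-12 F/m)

By symmetry E is perpendicular to the slab. A Gaussian pillbox from −0.802 cm to +0.802 cm (face area A) lies entirely within the slab.
Q_enc = ρ·(2x)·A and flux = 2EA, so 2EA = 2ρxA/ε₀ ⇒ E = |ρ|x/ε₀.
E = (3.25×10^-3)(0.00802)/(8.85×10^-12) = 2.95×10^6 N/C.

E = 2.95×10^6 N/C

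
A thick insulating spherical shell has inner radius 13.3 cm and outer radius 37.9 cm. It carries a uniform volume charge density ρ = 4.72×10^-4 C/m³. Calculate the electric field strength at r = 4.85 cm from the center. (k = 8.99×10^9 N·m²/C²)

Use a concentric Gaussian sphere at r = 4.85 cm (r < 13.3 cm, inside the empty cavity).
No charge is enclosed, so by Gauss's law E·4πr² = 0 ⇒ E = 0.

E = 0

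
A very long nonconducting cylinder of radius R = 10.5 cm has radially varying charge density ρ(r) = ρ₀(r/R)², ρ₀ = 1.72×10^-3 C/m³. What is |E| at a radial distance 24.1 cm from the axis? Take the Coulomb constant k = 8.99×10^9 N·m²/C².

E ≈ 2.22e6 N/C

By cylindrical symmetry E is radial; use a coaxial Gaussian cylinder of radius 24.1 cm and length L (r > R, full charge per length enclosed).
λ_enc = 2π ∫₀^R ρ₀(r'/R)^2 r' dr' = 2πρ₀R²/4 = 2.979e-5 C/m.
Since E is radial and uniform over the curved surface, Φ = E·2πrL = Q_enc/ε₀ = λ_enc L/ε₀.
E = 2k|λ_enc|/r = 2(8.99×10^9)(2.979e-5)/(0.241) = 2.22×10^6 N/C.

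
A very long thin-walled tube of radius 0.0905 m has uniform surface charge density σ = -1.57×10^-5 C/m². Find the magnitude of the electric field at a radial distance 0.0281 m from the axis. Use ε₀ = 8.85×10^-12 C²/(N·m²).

E = 0

Choose a coaxial cylinder of radius r = 0.0281 m (arbitrary length L) as the Gaussian surface (r < 0.0905 m, inside the shell).
No charge is enclosed, so Gauss's law gives E·2πrL = 0 ⇒ E = 0.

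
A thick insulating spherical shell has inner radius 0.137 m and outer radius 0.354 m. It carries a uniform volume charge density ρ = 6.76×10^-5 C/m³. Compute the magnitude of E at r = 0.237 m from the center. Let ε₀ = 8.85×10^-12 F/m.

E ≈ 4.87×10^5 N/C

Symmetry ⇒ E = E(r) r̂. Gaussian sphere of radius r = 0.237 m (within the shell material, 0.137 m < r < 0.354 m).
Only the shell between 0.137 m and r is enclosed: Q_enc = ρ·(4π/3)(r³ − a³) = (6.76×10^-5)·(4π/3)·((0.237)³ − (0.137)³) = 3.041×10^-6 C.
Gauss's law: E·4πr² = Q_enc/ε₀.
E = |Q_enc|/(4πε₀r²) = (3.041×10^-6)/(4π·8.85×10^-12·(0.237)²) = 4.87e5 N/C.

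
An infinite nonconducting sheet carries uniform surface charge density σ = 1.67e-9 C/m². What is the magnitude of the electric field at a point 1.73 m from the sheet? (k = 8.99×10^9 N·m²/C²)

Choose a cylindrical pillbox piercing the sheet, end faces (area A) parallel to it.
Flux Φ = 2EA and Q_enc = σA, so 2EA = σA/ε₀ ⇒ E = |σ|/(2ε₀), independent of distance.
E = 2πk|σ| = 2π(8.99×10^9)(1.67e-9) = 94.3 N/C.

|E| = 94.3 N/C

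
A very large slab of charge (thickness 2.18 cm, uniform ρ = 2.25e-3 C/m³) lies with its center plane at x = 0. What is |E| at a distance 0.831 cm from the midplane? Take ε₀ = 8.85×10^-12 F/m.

2.11e6 N/C

By symmetry E is perpendicular to the slab. A Gaussian pillbox from −0.831 cm to +0.831 cm (face area A) lies entirely within the slab.
Q_enc = ρ·(2x)·A and flux = 2EA, so 2EA = 2ρxA/ε₀ ⇒ E = |ρ|x/ε₀.
E = (2.25×10^-3)(0.00831)/(8.85×10^-12) = 2.11e6 N/C.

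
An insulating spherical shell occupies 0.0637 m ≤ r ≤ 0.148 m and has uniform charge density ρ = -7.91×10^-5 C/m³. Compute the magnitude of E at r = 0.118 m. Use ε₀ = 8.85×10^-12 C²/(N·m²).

By spherical symmetry E is radial; choose a Gaussian sphere of radius r = 0.118 m (within the shell material, 0.0637 m < r < 0.148 m).
Enclosed charge is the volume from a to r: Q_enc = (4π/3)ρ(r³ − a³) = -4.587e-7 C.
Since E is radial and uniform over the Gaussian sphere, Φ = E·4πr² = Q_enc/ε₀.
E = |Q_enc|/(4πε₀r²) = (4.587×10^-7)/(4π·8.85×10^-12·(0.118)²) = 2.96e5 N/C.

2.96×10^5 N/C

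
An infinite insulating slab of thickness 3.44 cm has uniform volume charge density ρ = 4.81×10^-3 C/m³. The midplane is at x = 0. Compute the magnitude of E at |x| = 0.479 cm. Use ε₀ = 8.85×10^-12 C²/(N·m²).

2.60×10^6 N/C

By symmetry E is perpendicular to the slab. A Gaussian pillbox from −0.479 cm to +0.479 cm (face area A) lies entirely within the slab.
Q_enc = ρ·(2x)·A and flux = 2EA, so 2EA = 2ρxA/ε₀ ⇒ E = |ρ|x/ε₀.
E = (4.81e-3)(0.00479)/(8.85×10^-12) = 2.60×10^6 N/C.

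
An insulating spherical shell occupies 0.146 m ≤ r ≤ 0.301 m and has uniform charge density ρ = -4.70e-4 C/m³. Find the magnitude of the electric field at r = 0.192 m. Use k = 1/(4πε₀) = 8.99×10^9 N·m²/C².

Symmetry ⇒ E = E(r) r̂. Gaussian sphere of radius r = 0.192 m (within the shell material, 0.146 m < r < 0.301 m).
Enclosed charge is the volume from a to r: Q_enc = (4π/3)ρ(r³ − a³) = -7.808e-6 C.
Gauss's law: E·4πr² = Q_enc/ε₀.
E = k|Q_enc|/r² = (8.99×10^9)(7.808×10^-6)/(0.192)² = 1.90×10^6 N/C.

E ≈ 1.90×10^6 V/m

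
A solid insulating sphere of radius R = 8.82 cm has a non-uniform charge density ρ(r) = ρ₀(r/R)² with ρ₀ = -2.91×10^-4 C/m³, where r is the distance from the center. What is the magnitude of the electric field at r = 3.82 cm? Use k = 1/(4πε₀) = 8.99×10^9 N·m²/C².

4.71×10^4 N/C

Symmetry ⇒ E = E(r) r̂. Gaussian sphere of radius r = 3.82 cm (r < R).
Q_enc = ∫₀^r ρ(r')·4πr'² dr' = (4πρ₀/R²) ∫₀^r r'^4 dr' = 4πρ₀ r^5/(5·R²) = -7.647×10^-9 C.
Since E is radial and uniform over the Gaussian sphere, Φ = E·4πr² = Q_enc/ε₀.
E = k|Q_enc|/r² = (8.99×10^9)(7.647×10^-9)/(0.0382)² = 4.71×10^4 N/C.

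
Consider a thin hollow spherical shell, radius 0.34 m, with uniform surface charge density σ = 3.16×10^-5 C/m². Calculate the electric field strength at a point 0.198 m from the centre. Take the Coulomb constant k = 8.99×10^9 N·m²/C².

By spherical symmetry E is radial; choose a Gaussian sphere of radius r = 0.198 m (inside the shell, r < 0.34 m).
All the charge is outside the Gaussian surface: Q_enc = 0, hence E = 0 everywhere inside the shell.

E = 0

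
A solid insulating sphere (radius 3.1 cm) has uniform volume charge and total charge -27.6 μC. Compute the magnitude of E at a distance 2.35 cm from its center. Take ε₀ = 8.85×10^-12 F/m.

|E| = 1.96×10^8 N/C

By spherical symmetry E is radial; choose a Gaussian sphere of radius r = 2.35 cm (r < R).
For a uniform sphere the enclosed fraction is (r/R)³, so Q_enc = (-27.6 μC)(0.0235/0.031)³ = -1.202×10^-5 C.
Applying ∮E·dA = Q_enc/ε₀ with Φ = E(4πr²):
E = |Q_enc|/(4πε₀r²) = (1.202×10^-5)/(4π·8.85×10^-12·(0.0235)²) = 1.96e8 N/C.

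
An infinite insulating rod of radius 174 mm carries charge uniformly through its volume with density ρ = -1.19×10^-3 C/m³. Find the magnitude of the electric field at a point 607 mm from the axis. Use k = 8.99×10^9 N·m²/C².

Coaxial Gaussian cylinder, radius r = 607 mm, length L (r > 174 mm, full cross-section enclosed).
λ_enc = ρ·πR² = (-1.19e-3)π(0.174)² = -1.132e-4 C/m.
Applying ∮E·dA = Q_enc/ε₀ with the end caps contributing no flux:
E = 2k|λ_enc|/r = 2(8.99×10^9)(1.132×10^-4)/(0.607) = 3.35×10^6 N/C.

|E| = 3.35×10^6 N/C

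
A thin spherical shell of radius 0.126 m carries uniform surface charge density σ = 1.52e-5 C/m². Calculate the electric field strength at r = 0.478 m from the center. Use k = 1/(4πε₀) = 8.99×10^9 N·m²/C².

1.19×10^5 N/C

By spherical symmetry E is radial; choose a Gaussian sphere of radius r = 0.478 m (r > 0.126 m).
The entire shell is enclosed: Q_enc = σ·4πR² = (1.52×10^-5)·4π·(0.126)² = 3.032×10^-6 C.
Applying ∮E·dA = Q_enc/ε₀ with Φ = E(4πr²):
E = k|Q_enc|/r² = (8.99×10^9)(3.032e-6)/(0.478)² = 1.19e5 N/C.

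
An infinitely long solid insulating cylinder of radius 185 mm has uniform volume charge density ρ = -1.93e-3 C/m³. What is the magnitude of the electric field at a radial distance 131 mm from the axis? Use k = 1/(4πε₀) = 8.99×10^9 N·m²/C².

E ≈ 1.43e7 N/C

Choose a coaxial cylinder of radius r = 131 mm (arbitrary length L) as the Gaussian surface (r < R).
Charge inside radius r per length L is ρ·πr²·L, so λ_enc = ρπr² = -1.041×10^-4 C/m.
By Gauss's law (flux through the curved wall only), E·2πrL = λ_enc L/ε₀.
E = 2k|λ_enc|/r = 2(8.99×10^9)(1.041e-4)/(0.131) = 1.43×10^7 N/C.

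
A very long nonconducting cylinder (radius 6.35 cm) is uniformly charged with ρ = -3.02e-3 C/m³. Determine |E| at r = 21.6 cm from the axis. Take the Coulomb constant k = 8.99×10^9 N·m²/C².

E = 3.18e6 V/m

Coaxial Gaussian cylinder, radius r = 21.6 cm, length L (r > 6.35 cm, full cross-section enclosed).
λ_enc = ρ·πR² = (-3.02×10^-3)π(0.0635)² = -3.826×10^-5 C/m.
Applying ∮E·dA = Q_enc/ε₀ with the end caps contributing no flux:
E = 2k|λ_enc|/r = 2(8.99×10^9)(3.826×10^-5)/(0.216) = 3.18×10^6 N/C.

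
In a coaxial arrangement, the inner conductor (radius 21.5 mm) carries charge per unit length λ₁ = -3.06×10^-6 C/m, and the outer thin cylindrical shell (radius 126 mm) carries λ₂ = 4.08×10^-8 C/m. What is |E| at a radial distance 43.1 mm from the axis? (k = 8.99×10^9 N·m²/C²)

By cylindrical symmetry E is radial; use a coaxial Gaussian cylinder of radius 43.1 mm and length L (between the conductors, 21.5 mm < r < 126 mm).
Only the inner wire is enclosed; the outer shell contributes nothing inside itself. λ_enc = λ₁ = -3.06×10^-6 C/m.
Gauss's law: E·2πrL = λ_enc L/ε₀.
E = 2k|λ_enc|/r = 2(8.99×10^9)(3.06×10^-6)/(0.0431) = 1.28×10^6 N/C.

E ≈ 1.28×10^6 V/m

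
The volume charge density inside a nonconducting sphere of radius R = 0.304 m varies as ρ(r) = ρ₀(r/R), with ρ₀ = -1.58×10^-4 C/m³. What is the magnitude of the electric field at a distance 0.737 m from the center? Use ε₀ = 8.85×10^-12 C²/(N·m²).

E ≈ 2.31e5 V/m

Take a concentric spherical Gaussian surface of radius r = 0.737 m (r > R, all charge enclosed).
Q_enc = 4π ∫₀^R ρ₀(r'/R)^1 r'² dr' = 4πρ₀R³/4 = -1.395e-5 C.
Gauss's law: E·4πr² = Q_enc/ε₀.
E = |Q_enc|/(4πε₀r²) = (1.395e-5)/(4π·8.85×10^-12·(0.737)²) = 2.31×10^5 N/C.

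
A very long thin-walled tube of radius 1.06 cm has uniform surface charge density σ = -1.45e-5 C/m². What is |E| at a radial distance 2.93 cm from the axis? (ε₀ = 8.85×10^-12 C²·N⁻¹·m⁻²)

|E| ≈ 5.93×10^5 N/C

Take a coaxial cylindrical Gaussian surface of radius r = 2.93 cm and length L (r > 1.06 cm).
The whole shell is enclosed: λ_enc = σ·2πR = (-1.45×10^-5)·2π·(0.0106) = -9.657×10^-7 C/m.
By Gauss's law (flux through the curved wall only), E·2πrL = λ_enc L/ε₀.
E = |λ_enc|/(2πε₀r) = (9.657×10^-7)/(2π·8.85×10^-12·0.0293) = 5.93×10^5 N/C.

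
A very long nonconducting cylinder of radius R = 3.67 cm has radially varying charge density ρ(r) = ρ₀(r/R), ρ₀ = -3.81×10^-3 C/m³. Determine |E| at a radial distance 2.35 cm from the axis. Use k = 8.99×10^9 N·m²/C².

Take a coaxial cylindrical Gaussian surface of radius r = 2.35 cm and length L (r < R).
Integrating ρ over the cross-section to radius r: λ_enc = (2πρ₀/R) ∫₀^r r'^2 dr' = 2πρ₀ r^3/(3·R) = -2.822×10^-6 C/m.
Since E is radial and uniform over the curved surface, Φ = E·2πrL = Q_enc/ε₀ = λ_enc L/ε₀.
E = 2k|λ_enc|/r = 2(8.99×10^9)(2.822e-6)/(0.0235) = 2.16×10^6 N/C.

2.16×10^6 N/C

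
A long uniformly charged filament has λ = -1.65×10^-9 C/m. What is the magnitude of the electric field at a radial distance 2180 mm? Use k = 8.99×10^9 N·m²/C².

E ≈ 13.6 N/C

Choose a coaxial cylinder of radius r = 2180 mm (arbitrary length L) as the Gaussian surface.
Q_enc = λL, so λ_enc = -1.65×10^-9 C/m.
Since E is radial and uniform over the curved surface, Φ = E·2πrL = Q_enc/ε₀ = λ_enc L/ε₀.
E = 2k|λ_enc|/r = 2(8.99×10^9)(1.65×10^-9)/(2.18) = 13.6 N/C.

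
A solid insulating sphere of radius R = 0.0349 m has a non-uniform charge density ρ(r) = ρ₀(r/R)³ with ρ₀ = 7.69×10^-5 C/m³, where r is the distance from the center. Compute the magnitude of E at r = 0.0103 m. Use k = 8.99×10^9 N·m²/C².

|E| = 383 N/C

Symmetry ⇒ E = E(r) r̂. Gaussian sphere of radius r = 0.0103 m (r < R).
Integrate the density: Q_enc = 4π ∫₀^r ρ₀(r'/R)^3 r'² dr' = 4πρ₀ r^6/(6·R³) = 4.524×10^-12 C.
By Gauss's law, ∮E·dA = E·4πr² = Q_enc/ε₀.
E = k|Q_enc|/r² = (8.99×10^9)(4.524×10^-12)/(0.0103)² = 383 N/C.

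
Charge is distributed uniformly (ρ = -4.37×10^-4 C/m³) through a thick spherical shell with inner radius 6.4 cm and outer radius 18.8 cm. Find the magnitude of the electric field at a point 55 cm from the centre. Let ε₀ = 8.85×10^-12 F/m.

E ≈ 3.47e5 N/C

Use a concentric Gaussian sphere at r = 55 cm (r > 18.8 cm, enclosing the whole shell).
Q_enc = ρ·(4π/3)(b³ − a³) = (-4.37×10^-4)·(4π/3)·((0.188)³ − (0.064)³) = -1.168×10^-5 C.
Applying ∮E·dA = Q_enc/ε₀ with Φ = E(4πr²):
E = |Q_enc|/(4πε₀r²) = (1.168×10^-5)/(4π·8.85×10^-12·(0.55)²) = 3.47×10^5 N/C.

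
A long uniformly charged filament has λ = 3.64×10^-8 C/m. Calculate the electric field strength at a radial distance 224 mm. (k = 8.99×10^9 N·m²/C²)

2.92e3 V/m

Choose a coaxial cylinder of radius r = 224 mm (arbitrary length L) as the Gaussian surface.
Q_enc = λL, so λ_enc = 3.64×10^-8 C/m.
Applying ∮E·dA = Q_enc/ε₀ with the end caps contributing no flux:
E = 2k|λ_enc|/r = 2(8.99×10^9)(3.64e-8)/(0.224) = 2.92×10^3 N/C.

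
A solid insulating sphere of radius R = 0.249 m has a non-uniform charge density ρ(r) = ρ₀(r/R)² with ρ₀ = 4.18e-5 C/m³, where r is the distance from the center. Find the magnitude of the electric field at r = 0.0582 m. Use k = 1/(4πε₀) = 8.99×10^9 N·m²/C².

Use a concentric Gaussian sphere at r = 0.0582 m (r < R).
Integrate the density: Q_enc = 4π ∫₀^r ρ₀(r'/R)^2 r'² dr' = 4πρ₀ r^5/(5·R²) = 1.131×10^-9 C.
Applying ∮E·dA = Q_enc/ε₀ with Φ = E(4πr²):
E = k|Q_enc|/r² = (8.99×10^9)(1.131×10^-9)/(0.0582)² = 3.00e3 N/C.

|E| ≈ 3.00×10^3 N/C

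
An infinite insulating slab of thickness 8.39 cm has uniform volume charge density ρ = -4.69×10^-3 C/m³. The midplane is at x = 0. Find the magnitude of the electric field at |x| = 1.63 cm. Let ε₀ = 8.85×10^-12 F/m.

By symmetry E is perpendicular to the slab. A Gaussian pillbox from −1.63 cm to +1.63 cm (face area A) lies entirely within the slab.
Q_enc = ρ·(2x)·A and flux = 2EA, so 2EA = 2ρxA/ε₀ ⇒ E = |ρ|x/ε₀.
E = (4.69e-3)(0.0163)/(8.85×10^-12) = 8.64e6 N/C.

|E| ≈ 8.64e6 N/C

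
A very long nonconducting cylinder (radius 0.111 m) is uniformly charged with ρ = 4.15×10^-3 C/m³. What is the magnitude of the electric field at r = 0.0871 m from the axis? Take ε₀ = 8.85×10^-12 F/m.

|E| = 2.04×10^7 V/m

Choose a coaxial cylinder of radius r = 0.0871 m (arbitrary length L) as the Gaussian surface (r < R).
Charge inside radius r per length L is ρ·πr²·L, so λ_enc = ρπr² = 9.891e-5 C/m.
Applying ∮E·dA = Q_enc/ε₀ with the end caps contributing no flux:
E = |λ_enc|/(2πε₀r) = (9.891×10^-5)/(2π·8.85×10^-12·0.0871) = 2.04×10^7 N/C.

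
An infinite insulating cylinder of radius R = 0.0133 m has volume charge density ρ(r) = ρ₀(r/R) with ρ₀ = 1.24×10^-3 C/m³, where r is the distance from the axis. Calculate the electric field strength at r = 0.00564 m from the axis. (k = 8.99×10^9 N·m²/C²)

E ≈ 1.12×10^5 N/C

Coaxial Gaussian cylinder, radius r = 0.00564 m, length L (r < R).
λ_enc = ∫₀^r ρ(r')·2πr' dr' = (2πρ₀/R)·r^3/3 = 3.503×10^-8 C/m.
Since E is radial and uniform over the curved surface, Φ = E·2πrL = Q_enc/ε₀ = λ_enc L/ε₀.
E = 2k|λ_enc|/r = 2(8.99×10^9)(3.503×10^-8)/(0.00564) = 1.12e5 N/C.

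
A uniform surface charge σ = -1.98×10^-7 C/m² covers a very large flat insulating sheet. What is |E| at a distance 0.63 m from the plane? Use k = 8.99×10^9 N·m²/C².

Choose a cylindrical pillbox piercing the sheet, end faces (area A) parallel to it.
Only the two end caps contribute flux: Φ = 2EA. With Q_enc = σA, Gauss's law gives E = |σ|/(2ε₀).
E = 2πk|σ| = 2π(8.99×10^9)(1.98×10^-7) = 1.12e4 N/C.

|E| = 1.12e4 V/m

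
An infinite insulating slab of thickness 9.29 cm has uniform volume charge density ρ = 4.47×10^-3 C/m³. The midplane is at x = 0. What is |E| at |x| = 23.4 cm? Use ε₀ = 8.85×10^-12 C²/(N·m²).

The point |x| = 23.4 cm lies outside the slab (half-thickness 0.04645 m). A symmetric pillbox spanning the full slab encloses Q_enc = ρ·d·A.
Flux = 2EA ⇒ E = |ρ|d/(2ε₀), independent of distance outside.
E = (4.47×10^-3)(0.0929)/(2·8.85×10^-12) = 2.35e7 N/C.

|E| = 2.35×10^7 N/C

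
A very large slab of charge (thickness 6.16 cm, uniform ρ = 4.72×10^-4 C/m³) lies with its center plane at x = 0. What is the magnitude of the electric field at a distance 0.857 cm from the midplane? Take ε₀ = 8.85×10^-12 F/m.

By symmetry E is perpendicular to the slab. A Gaussian pillbox from −0.857 cm to +0.857 cm (face area A) lies entirely within the slab.
Q_enc = ρ·(2x)·A and flux = 2EA, so 2EA = 2ρxA/ε₀ ⇒ E = |ρ|x/ε₀.
E = (4.72×10^-4)(0.00857)/(8.85×10^-12) = 4.57×10^5 N/C.

E ≈ 4.57×10^5 N/C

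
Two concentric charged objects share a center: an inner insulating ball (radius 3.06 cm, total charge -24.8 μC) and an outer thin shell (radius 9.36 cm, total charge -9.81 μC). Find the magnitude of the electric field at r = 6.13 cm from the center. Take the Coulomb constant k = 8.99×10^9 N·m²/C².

E ≈ 5.93×10^7 V/m

Use a concentric Gaussian sphere at r = 6.13 cm (between the bodies, 3.06 cm < r < 9.36 cm).
Only the inner charge is enclosed; the outer shell contributes nothing inside itself. Q_enc = -24.8 μC = -2.48e-5 C.
Gauss's law: E·4πr² = Q_enc/ε₀.
E = k|Q_enc|/r² = (8.99×10^9)(2.48e-5)/(0.0613)² = 5.93×10^7 N/C.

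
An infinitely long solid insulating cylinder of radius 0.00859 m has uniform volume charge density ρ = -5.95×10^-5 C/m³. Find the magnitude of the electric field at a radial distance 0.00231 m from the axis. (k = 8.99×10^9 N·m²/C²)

7.76×10^3 N/C

By cylindrical symmetry E is radial; use a coaxial Gaussian cylinder of radius 0.00231 m and length L (r < R).
Enclosed charge per unit length: λ_enc = ρ·πr² = (-5.95×10^-5)π(0.00231)² = -9.974×10^-10 C/m.
Since E is radial and uniform over the curved surface, Φ = E·2πrL = Q_enc/ε₀ = λ_enc L/ε₀.
E = 2k|λ_enc|/r = 2(8.99×10^9)(9.974×10^-10)/(0.00231) = 7.76e3 N/C.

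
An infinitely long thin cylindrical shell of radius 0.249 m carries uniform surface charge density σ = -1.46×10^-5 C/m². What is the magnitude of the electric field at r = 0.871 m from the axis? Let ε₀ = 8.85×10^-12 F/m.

By cylindrical symmetry E is radial; use a coaxial Gaussian cylinder of radius 0.871 m and length L (r > 0.249 m).
The whole shell is enclosed: λ_enc = σ·2πR = (-1.46×10^-5)·2π·(0.249) = -2.284×10^-5 C/m.
Gauss's law: E·2πrL = λ_enc L/ε₀.
E = |λ_enc|/(2πε₀r) = (2.284e-5)/(2π·8.85×10^-12·0.871) = 4.72e5 N/C.

|E| ≈ 4.72×10^5 V/m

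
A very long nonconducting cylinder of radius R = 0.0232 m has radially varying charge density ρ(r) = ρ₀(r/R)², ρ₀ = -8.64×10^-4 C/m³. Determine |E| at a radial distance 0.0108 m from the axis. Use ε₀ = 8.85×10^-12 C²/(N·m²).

By cylindrical symmetry E is radial; use a coaxial Gaussian cylinder of radius 0.0108 m and length L (r < R).
λ_enc = ∫₀^r ρ(r')·2πr' dr' = (2πρ₀/R²)·r^4/4 = -3.43×10^-8 C/m.
Since E is radial and uniform over the curved surface, Φ = E·2πrL = Q_enc/ε₀ = λ_enc L/ε₀.
E = |λ_enc|/(2πε₀r) = (3.43e-8)/(2π·8.85×10^-12·0.0108) = 5.71×10^4 N/C.

|E| = 5.71e4 V/m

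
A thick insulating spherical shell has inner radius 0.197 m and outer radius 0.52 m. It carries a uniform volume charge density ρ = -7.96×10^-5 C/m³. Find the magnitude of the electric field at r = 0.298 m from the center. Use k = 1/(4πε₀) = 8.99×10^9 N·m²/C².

|E| ≈ 6.35×10^5 N/C

Take a concentric spherical Gaussian surface of radius r = 0.298 m (within the shell material, 0.197 m < r < 0.52 m).
Only the shell between 0.197 m and r is enclosed: Q_enc = ρ·(4π/3)(r³ − a³) = (-7.96×10^-5)·(4π/3)·((0.298)³ − (0.197)³) = -6.275×10^-6 C.
Applying ∮E·dA = Q_enc/ε₀ with Φ = E(4πr²):
E = k|Q_enc|/r² = (8.99×10^9)(6.275×10^-6)/(0.298)² = 6.35×10^5 N/C.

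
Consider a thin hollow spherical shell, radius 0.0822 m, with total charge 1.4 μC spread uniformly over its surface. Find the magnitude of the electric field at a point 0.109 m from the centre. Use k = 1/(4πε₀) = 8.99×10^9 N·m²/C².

Symmetry ⇒ E = E(r) r̂. Gaussian sphere of radius r = 0.109 m (r > 0.0822 m).
The entire shell is enclosed: Q_enc = 1.40×10^-6 C.
Gauss's law: E·4πr² = Q_enc/ε₀.
E = k|Q_enc|/r² = (8.99×10^9)(1.40×10^-6)/(0.109)² = 1.06×10^6 N/C.

E ≈ 1.06×10^6 N/C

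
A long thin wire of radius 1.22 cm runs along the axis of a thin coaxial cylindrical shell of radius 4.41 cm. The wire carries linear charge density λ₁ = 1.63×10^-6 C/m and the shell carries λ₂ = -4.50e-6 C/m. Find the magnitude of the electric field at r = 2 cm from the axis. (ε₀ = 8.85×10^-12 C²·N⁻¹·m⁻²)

Choose a coaxial cylinder of radius r = 2 cm (arbitrary length L) as the Gaussian surface (between the conductors, 1.22 cm < r < 4.41 cm).
The shell at 4.41 cm lies outside the Gaussian surface, so λ_enc = λ₁ = 1.63e-6 C/m.
By Gauss's law (flux through the curved wall only), E·2πrL = λ_enc L/ε₀.
E = |λ_enc|/(2πε₀r) = (1.63e-6)/(2π·8.85×10^-12·0.02) = 1.47e6 N/C.

|E| = 1.47×10^6 V/m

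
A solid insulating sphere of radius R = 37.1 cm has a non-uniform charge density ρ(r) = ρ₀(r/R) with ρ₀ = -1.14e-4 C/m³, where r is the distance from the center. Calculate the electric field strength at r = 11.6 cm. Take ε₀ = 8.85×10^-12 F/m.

Symmetry ⇒ E = E(r) r̂. Gaussian sphere of radius r = 11.6 cm (r < R).
Integrate the density: Q_enc = 4π ∫₀^r ρ₀(r'/R)^1 r'² dr' = 4πρ₀ r^4/(4·R) = -1.748×10^-7 C.
Applying ∮E·dA = Q_enc/ε₀ with Φ = E(4πr²):
E = |Q_enc|/(4πε₀r²) = (1.748×10^-7)/(4π·8.85×10^-12·(0.116)²) = 1.17e5 N/C.

1.17e5 N/C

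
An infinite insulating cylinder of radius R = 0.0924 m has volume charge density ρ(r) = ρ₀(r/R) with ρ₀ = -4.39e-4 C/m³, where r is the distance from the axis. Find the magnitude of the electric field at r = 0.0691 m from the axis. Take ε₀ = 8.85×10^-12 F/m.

Coaxial Gaussian cylinder, radius r = 0.0691 m, length L (r < R).
λ_enc = ∫₀^r ρ(r')·2πr' dr' = (2πρ₀/R)·r^3/3 = -3.283×10^-6 C/m.
Applying ∮E·dA = Q_enc/ε₀ with the end caps contributing no flux:
E = |λ_enc|/(2πε₀r) = (3.283×10^-6)/(2π·8.85×10^-12·0.0691) = 8.54e5 N/C.

E = 8.54e5 N/C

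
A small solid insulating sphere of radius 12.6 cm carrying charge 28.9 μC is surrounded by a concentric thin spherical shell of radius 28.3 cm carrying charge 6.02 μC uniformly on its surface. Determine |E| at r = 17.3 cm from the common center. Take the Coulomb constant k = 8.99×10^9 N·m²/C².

Use a concentric Gaussian sphere at r = 17.3 cm (between the bodies, 12.6 cm < r < 28.3 cm).
The shell at 28.3 cm lies outside the Gaussian surface, so Q_enc = 28.9 μC = 2.89e-5 C.
Applying ∮E·dA = Q_enc/ε₀ with Φ = E(4πr²):
E = k|Q_enc|/r² = (8.99×10^9)(2.89×10^-5)/(0.173)² = 8.68×10^6 N/C.

E = 8.68e6 N/C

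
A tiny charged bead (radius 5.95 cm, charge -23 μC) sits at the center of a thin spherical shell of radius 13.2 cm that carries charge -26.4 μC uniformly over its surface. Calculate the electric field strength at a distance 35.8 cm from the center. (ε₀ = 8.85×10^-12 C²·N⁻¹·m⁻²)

3.47×10^6 N/C

Symmetry ⇒ E = E(r) r̂. Gaussian sphere of radius r = 35.8 cm (r > 13.2 cm, enclosing both).
Q_enc = (-23 μC) + (-26.4 μC) = -4.94×10^-5 C.
Since E is radial and uniform over the Gaussian sphere, Φ = E·4πr² = Q_enc/ε₀.
E = |Q_enc|/(4πε₀r²) = (4.94×10^-5)/(4π·8.85×10^-12·(0.358)²) = 3.47e6 N/C.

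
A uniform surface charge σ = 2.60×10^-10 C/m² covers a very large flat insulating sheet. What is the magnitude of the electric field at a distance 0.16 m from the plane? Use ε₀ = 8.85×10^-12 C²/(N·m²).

|E| = 14.7 N/C

The symmetry is planar: E is normal to the sheet and the same magnitude on both sides. Take a pillbox straddling the sheet with end-cap area A.
Only the two end caps contribute flux: Φ = 2EA. With Q_enc = σA, Gauss's law gives E = |σ|/(2ε₀).
E = |σ|/(2ε₀) = (2.60×10^-10)/(2·8.85×10^-12) = 14.7 N/C.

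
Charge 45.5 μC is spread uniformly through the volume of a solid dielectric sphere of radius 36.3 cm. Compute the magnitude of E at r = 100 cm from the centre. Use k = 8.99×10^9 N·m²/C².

Use a concentric Gaussian sphere at r = 100 cm (r > R, so the entire charge is enclosed).
Q_enc = 45.5 μC = 4.55×10^-5 C.
By Gauss's law, ∮E·dA = E·4πr² = Q_enc/ε₀.
E = k|Q_enc|/r² = (8.99×10^9)(4.55e-5)/(1)² = 4.09e5 N/C.

E = 4.09e5 N/C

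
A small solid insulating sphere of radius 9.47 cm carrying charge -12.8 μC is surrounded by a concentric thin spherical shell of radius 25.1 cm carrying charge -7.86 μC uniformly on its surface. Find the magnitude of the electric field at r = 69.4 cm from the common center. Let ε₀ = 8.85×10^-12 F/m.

By spherical symmetry E is radial; choose a Gaussian sphere of radius r = 69.4 cm (r > 25.1 cm, enclosing both).
Q_enc = (-12.8 μC) + (-7.86 μC) = -2.066×10^-5 C.
Applying ∮E·dA = Q_enc/ε₀ with Φ = E(4πr²):
E = |Q_enc|/(4πε₀r²) = (2.066e-5)/(4π·8.85×10^-12·(0.694)²) = 3.86×10^5 N/C.

|E| ≈ 3.86×10^5 N/C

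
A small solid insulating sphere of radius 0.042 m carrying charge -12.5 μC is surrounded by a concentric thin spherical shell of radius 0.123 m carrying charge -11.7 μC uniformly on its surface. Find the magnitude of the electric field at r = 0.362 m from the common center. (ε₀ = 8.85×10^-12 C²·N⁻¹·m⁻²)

By spherical symmetry E is radial; choose a Gaussian sphere of radius r = 0.362 m (r > 0.123 m, enclosing both).
Q_enc = (-12.5 μC) + (-11.7 μC) = -2.42×10^-5 C.
By Gauss's law, ∮E·dA = E·4πr² = Q_enc/ε₀.
E = |Q_enc|/(4πε₀r²) = (2.42e-5)/(4π·8.85×10^-12·(0.362)²) = 1.66×10^6 N/C.

|E| = 1.66×10^6 N/C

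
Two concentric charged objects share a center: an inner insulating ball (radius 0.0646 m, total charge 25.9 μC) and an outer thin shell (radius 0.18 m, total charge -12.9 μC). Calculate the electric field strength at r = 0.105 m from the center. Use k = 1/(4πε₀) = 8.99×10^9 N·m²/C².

Take a concentric spherical Gaussian surface of radius r = 0.105 m (between the bodies, 0.0646 m < r < 0.18 m).
Only the inner charge is enclosed; the outer shell contributes nothing inside itself. Q_enc = 25.9 μC = 2.59×10^-5 C.
Gauss's law: E·4πr² = Q_enc/ε₀.
E = k|Q_enc|/r² = (8.99×10^9)(2.59e-5)/(0.105)² = 2.11×10^7 N/C.

E ≈ 2.11e7 N/C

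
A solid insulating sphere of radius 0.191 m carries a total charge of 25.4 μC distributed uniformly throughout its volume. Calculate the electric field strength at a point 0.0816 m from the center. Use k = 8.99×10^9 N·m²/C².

Use a concentric Gaussian sphere at r = 0.0816 m (r < R).
For a uniform sphere the enclosed fraction is (r/R)³, so Q_enc = (25.4 μC)(0.0816/0.191)³ = 1.981×10^-6 C.
Gauss's law: E·4πr² = Q_enc/ε₀.
E = k|Q_enc|/r² = (8.99×10^9)(1.981×10^-6)/(0.0816)² = 2.67e6 N/C.

|E| ≈ 2.67×10^6 V/m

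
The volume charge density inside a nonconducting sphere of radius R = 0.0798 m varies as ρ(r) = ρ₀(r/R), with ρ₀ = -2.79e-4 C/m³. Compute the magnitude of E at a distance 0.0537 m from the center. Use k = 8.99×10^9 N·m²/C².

Symmetry ⇒ E = E(r) r̂. Gaussian sphere of radius r = 0.0537 m (r < R).
Integrate the density: Q_enc = 4π ∫₀^r ρ₀(r'/R)^1 r'² dr' = 4πρ₀ r^4/(4·R) = -9.134e-8 C.
Since E is radial and uniform over the Gaussian sphere, Φ = E·4πr² = Q_enc/ε₀.
E = k|Q_enc|/r² = (8.99×10^9)(9.134e-8)/(0.0537)² = 2.85×10^5 N/C.

|E| ≈ 2.85×10^5 N/C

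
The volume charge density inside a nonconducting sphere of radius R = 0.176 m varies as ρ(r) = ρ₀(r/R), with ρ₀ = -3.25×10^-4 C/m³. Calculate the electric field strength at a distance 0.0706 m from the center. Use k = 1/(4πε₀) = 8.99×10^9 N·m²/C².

By spherical symmetry E is radial; choose a Gaussian sphere of radius r = 0.0706 m (r < R).
Q_enc = ∫₀^r ρ(r')·4πr'² dr' = (4πρ₀/R) ∫₀^r r'^3 dr' = 4πρ₀ r^4/(4·R) = -1.441×10^-7 C.
Gauss's law: E·4πr² = Q_enc/ε₀.
E = k|Q_enc|/r² = (8.99×10^9)(1.441×10^-7)/(0.0706)² = 2.60×10^5 N/C.

|E| = 2.60×10^5 V/m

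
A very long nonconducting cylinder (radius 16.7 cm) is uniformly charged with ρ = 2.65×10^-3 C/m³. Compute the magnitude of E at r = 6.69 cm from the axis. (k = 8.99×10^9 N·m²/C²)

E ≈ 1.00e7 N/C

Coaxial Gaussian cylinder, radius r = 6.69 cm, length L (r < R).
Enclosed charge per unit length: λ_enc = ρ·πr² = (2.65×10^-3)π(0.0669)² = 3.726×10^-5 C/m.
Gauss's law: E·2πrL = λ_enc L/ε₀.
E = 2k|λ_enc|/r = 2(8.99×10^9)(3.726e-5)/(0.0669) = 1.00×10^7 N/C.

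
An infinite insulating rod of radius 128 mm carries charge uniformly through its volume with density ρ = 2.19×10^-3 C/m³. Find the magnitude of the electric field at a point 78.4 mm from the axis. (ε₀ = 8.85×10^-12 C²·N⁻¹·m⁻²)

|E| ≈ 9.70e6 V/m

Coaxial Gaussian cylinder, radius r = 78.4 mm, length L (r < R).
Charge inside radius r per length L is ρ·πr²·L, so λ_enc = ρπr² = 4.229×10^-5 C/m.
Gauss's law: E·2πrL = λ_enc L/ε₀.
E = |λ_enc|/(2πε₀r) = (4.229e-5)/(2π·8.85×10^-12·0.0784) = 9.70×10^6 N/C.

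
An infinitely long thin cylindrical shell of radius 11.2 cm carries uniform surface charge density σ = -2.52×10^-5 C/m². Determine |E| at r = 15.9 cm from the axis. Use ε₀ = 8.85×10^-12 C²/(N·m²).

Choose a coaxial cylinder of radius r = 15.9 cm (arbitrary length L) as the Gaussian surface (r > 11.2 cm).
The whole shell is enclosed: λ_enc = σ·2πR = (-2.52×10^-5)·2π·(0.112) = -1.773e-5 C/m.
By Gauss's law (flux through the curved wall only), E·2πrL = λ_enc L/ε₀.
E = |λ_enc|/(2πε₀r) = (1.773×10^-5)/(2π·8.85×10^-12·0.159) = 2.01×10^6 N/C.

|E| = 2.01×10^6 N/C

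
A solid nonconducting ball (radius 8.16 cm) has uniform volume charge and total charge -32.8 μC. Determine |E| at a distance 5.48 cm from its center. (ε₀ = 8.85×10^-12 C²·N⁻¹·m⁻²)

Use a concentric Gaussian sphere at r = 5.48 cm (r < R).
Only the charge within r is enclosed: Q_enc = Q·(r/R)³ = (-32.8 μC)·(5.48 cm/8.16 cm)³ = -9.934×10^-6 C.
Applying ∮E·dA = Q_enc/ε₀ with Φ = E(4πr²):
E = |Q_enc|/(4πε₀r²) = (9.934×10^-6)/(4π·8.85×10^-12·(0.0548)²) = 2.97e7 N/C.

2.97×10^7 V/m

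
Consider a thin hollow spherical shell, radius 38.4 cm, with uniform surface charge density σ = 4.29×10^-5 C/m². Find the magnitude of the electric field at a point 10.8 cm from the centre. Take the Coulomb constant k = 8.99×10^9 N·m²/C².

Symmetry ⇒ E = E(r) r̂. Gaussian sphere of radius r = 10.8 cm (inside the shell, r < 38.4 cm).
No charge lies within this surface, so Q_enc = 0 and Gauss's law gives E·4πr² = 0 ⇒ E = 0.

|E| = 0 V/m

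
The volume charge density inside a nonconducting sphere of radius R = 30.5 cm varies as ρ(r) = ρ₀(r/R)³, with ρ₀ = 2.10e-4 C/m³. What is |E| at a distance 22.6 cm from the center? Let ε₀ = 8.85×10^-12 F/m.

E ≈ 3.64e5 N/C

Use a concentric Gaussian sphere at r = 22.6 cm (r < R).
Q_enc = ∫₀^r ρ(r')·4πr'² dr' = (4πρ₀/R³) ∫₀^r r'^5 dr' = 4πρ₀ r^6/(6·R³) = 2.066e-6 C.
Since E is radial and uniform over the Gaussian sphere, Φ = E·4πr² = Q_enc/ε₀.
E = |Q_enc|/(4πε₀r²) = (2.066×10^-6)/(4π·8.85×10^-12·(0.226)²) = 3.64×10^5 N/C.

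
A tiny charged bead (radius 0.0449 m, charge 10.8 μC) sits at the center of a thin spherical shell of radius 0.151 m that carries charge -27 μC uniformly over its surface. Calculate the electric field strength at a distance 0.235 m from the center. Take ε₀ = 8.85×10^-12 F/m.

|E| = 2.64×10^6 N/C

Use a concentric Gaussian sphere at r = 0.235 m (r > 0.151 m, enclosing both).
Q_enc = (10.8 μC) + (-27 μC) = -1.62×10^-5 C.
Since E is radial and uniform over the Gaussian sphere, Φ = E·4πr² = Q_enc/ε₀.
E = |Q_enc|/(4πε₀r²) = (1.62e-5)/(4π·8.85×10^-12·(0.235)²) = 2.64×10^6 N/C.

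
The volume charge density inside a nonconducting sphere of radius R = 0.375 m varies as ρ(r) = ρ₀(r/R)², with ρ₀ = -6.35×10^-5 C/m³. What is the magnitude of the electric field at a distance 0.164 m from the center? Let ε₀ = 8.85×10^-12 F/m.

E ≈ 4.50e4 N/C

Symmetry ⇒ E = E(r) r̂. Gaussian sphere of radius r = 0.164 m (r < R).
Q_enc = ∫₀^r ρ(r')·4πr'² dr' = (4πρ₀/R²) ∫₀^r r'^4 dr' = 4πρ₀ r^5/(5·R²) = -1.346×10^-7 C.
Gauss's law: E·4πr² = Q_enc/ε₀.
E = |Q_enc|/(4πε₀r²) = (1.346e-7)/(4π·8.85×10^-12·(0.164)²) = 4.50e4 N/C.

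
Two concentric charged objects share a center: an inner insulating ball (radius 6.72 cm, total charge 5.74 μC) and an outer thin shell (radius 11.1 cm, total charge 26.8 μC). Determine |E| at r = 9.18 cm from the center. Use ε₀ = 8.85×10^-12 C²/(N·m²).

E = 6.12×10^6 V/m

Symmetry ⇒ E = E(r) r̂. Gaussian sphere of radius r = 9.18 cm (between the bodies, 6.72 cm < r < 11.1 cm).
Only the inner charge is enclosed; the outer shell contributes nothing inside itself. Q_enc = 5.74 μC = 5.74×10^-6 C.
By Gauss's law, ∮E·dA = E·4πr² = Q_enc/ε₀.
E = |Q_enc|/(4πε₀r²) = (5.74e-6)/(4π·8.85×10^-12·(0.0918)²) = 6.12e6 N/C.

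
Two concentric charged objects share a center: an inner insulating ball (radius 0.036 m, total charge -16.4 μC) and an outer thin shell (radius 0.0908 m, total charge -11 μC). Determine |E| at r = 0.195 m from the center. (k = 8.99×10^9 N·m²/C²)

E = 6.48×10^6 N/C

Symmetry ⇒ E = E(r) r̂. Gaussian sphere of radius r = 0.195 m (r > 0.0908 m, enclosing both).
Q_enc = (-16.4 μC) + (-11 μC) = -2.74×10^-5 C.
By Gauss's law, ∮E·dA = E·4πr² = Q_enc/ε₀.
E = k|Q_enc|/r² = (8.99×10^9)(2.74×10^-5)/(0.195)² = 6.48×10^6 N/C.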